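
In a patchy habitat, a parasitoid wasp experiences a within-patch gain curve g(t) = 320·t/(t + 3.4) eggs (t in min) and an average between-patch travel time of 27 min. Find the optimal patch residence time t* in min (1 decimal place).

9.6 min

Optimal t* satisfies g'(t*) = g(t*)/(T + t*).
g'(t) = 320·3.4/(t + 3.4)². Setting 320·3.4/(t+3.4)² = 320t/[(t+3.4)(27+t)] gives 3.4(27+t) = t(t+3.4), so t² = 3.4×27 = 91.8.
t* = √91.8 = 9.581 min.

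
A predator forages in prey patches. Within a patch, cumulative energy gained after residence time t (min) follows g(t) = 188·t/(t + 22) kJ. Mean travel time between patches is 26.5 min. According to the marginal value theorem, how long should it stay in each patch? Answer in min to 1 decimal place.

24.1 min

By the marginal value theorem, leave when the instantaneous gain rate g'(t) equals the habitat-wide average g(t)/(T + t).
g'(t) = 188·22/(t + 22)². Setting 188·22/(t+22)² = 188t/[(t+22)(26.5+t)] gives 22(26.5+t) = t(t+22), so t² = 22×26.5 = 583.
t* = √583 = 24.15 min.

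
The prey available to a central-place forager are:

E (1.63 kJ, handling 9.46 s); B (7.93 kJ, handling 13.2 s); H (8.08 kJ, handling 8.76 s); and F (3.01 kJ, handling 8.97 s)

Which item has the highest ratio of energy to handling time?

Profitability E/h (kJ/s): E = 1.63/9.46 = 0.172, B = 7.93/13.2 = 0.601, H = 8.08/8.76 = 0.922, F = 3.01/8.97 = 0.336.
Ranked: H > B > F > E.

H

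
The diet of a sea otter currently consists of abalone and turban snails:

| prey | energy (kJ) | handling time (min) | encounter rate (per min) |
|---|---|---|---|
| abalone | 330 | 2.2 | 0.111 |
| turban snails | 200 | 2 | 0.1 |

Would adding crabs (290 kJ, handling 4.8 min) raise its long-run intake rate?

Yes

Current rate: (0.111×330 + 0.1×200)/(1 + 0.111×2.2 + 0.1×2) = 39.21 kJ/min.
crabs: E/h = 290/4.8 = 60.42 kJ/min.
60.42 > 39.21, so adding crabs raises the average — include it.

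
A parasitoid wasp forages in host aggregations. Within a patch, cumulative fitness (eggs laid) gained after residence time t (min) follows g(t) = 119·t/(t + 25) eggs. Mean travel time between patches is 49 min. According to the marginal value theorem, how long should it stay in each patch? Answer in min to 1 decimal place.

35.0 min

By the marginal value theorem, leave when the instantaneous gain rate g'(t) equals the habitat-wide average g(t)/(T + t).
g'(t) = 119·25/(t + 25)². Setting 119·25/(t+25)² = 119t/[(t+25)(49+t)] gives 25(49+t) = t(t+25), so t² = 25×49 = 1225.
t* = √1225 = 35 min.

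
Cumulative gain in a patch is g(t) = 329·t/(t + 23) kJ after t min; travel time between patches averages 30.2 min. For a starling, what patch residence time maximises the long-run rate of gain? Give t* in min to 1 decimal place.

Optimal t* satisfies g'(t*) = g(t*)/(T + t*).
g'(t) = 329·23/(t + 23)². Setting 329·23/(t+23)² = 329t/[(t+23)(30.2+t)] gives 23(30.2+t) = t(t+23), so t² = 23×30.2 = 694.6.
t* = √694.6 = 26.36 min.

26.4 min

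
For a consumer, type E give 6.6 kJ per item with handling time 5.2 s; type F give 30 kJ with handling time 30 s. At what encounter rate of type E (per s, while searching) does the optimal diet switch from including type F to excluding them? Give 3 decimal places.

The zero-one rule: include type F iff E₂/h₂ > λE₁/(1+λh₁). Equality gives the switch point.
λE₁h₂ = E₂ + λE₂h₁ ⇒ λ = E₂/(E₁h₂ − E₂h₁) = 30/(198 − 156) = 0.7143 per s.

0.714 per s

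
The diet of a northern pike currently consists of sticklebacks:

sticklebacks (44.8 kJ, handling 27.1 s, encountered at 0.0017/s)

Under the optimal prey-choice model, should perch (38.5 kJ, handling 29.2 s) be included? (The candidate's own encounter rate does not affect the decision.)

Yes

On sticklebacks alone, R = ΣλE/(1+Σλh) = 0.07616/1.046 = 0.07281 kJ/s.
Profitability of perch: 38.5/29.2 = 1.318 kJ/s.
1.318 > 0.07281, so adding perch raises the average — include it.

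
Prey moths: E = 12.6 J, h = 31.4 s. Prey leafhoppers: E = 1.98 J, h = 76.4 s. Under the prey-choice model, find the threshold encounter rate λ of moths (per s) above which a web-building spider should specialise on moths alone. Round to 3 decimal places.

The zero-one rule: include leafhoppers iff E₂/h₂ > λE₁/(1+λh₁). Equality gives the switch point.
λE₁h₂ = E₂ + λE₂h₁ ⇒ λ = E₂/(E₁h₂ − E₂h₁) = 1.98/(962.6 − 62.17) = 0.002199 per s.

0.002 per s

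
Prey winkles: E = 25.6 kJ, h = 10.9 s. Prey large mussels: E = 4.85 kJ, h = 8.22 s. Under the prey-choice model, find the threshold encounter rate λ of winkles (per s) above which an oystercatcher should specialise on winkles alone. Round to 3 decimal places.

The zero-one rule: include large mussels iff E₂/h₂ > λE₁/(1+λh₁). Equality gives the switch point.
λE₁h₂ = E₂ + λE₂h₁ ⇒ λ = E₂/(E₁h₂ − E₂h₁) = 4.85/(210.4 − 52.86) = 0.03078 per s.

0.031 per s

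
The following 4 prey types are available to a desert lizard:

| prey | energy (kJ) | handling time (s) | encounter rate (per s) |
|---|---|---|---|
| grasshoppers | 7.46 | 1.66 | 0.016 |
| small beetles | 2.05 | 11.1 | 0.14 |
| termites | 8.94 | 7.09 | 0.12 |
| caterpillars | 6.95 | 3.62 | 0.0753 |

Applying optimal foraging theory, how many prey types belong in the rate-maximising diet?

E/h in descending order: grasshoppers 4.49, caterpillars 1.92, termites 1.26, small beetles 0.185 kJ/s. The optimal diet is the largest prefix of this list for which every included type satisfies E_i/h_i > R on the types above it.
Rate on top 1: 0.1163. caterpillars: 1.92 > 0.1163 → include.
Rate on top 2: 0.4947. termites: 1.26 > 0.4947 → include.
Rate on top 3: 0.7979. small beetles: 0.185 < 0.7979 → exclude; stop.
Optimal diet: grasshoppers, caterpillars, termites — 3 of 4 types.

3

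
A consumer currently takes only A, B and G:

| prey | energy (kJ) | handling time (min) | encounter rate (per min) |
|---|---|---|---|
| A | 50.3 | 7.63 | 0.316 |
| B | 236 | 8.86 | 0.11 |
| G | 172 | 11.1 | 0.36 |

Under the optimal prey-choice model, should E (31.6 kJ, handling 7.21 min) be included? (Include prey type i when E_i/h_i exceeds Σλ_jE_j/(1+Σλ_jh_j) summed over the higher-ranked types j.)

No

Current rate: (0.316×50.3 + 0.11×236 + 0.36×172)/(1 + 0.316×7.63 + 0.11×8.86 + 0.36×11.1) = 12.38 kJ/min.
E: E/h = 31.6/7.21 = 4.383 kJ/min.
4.383 < 12.38, so adding E would lower the average — exclude it.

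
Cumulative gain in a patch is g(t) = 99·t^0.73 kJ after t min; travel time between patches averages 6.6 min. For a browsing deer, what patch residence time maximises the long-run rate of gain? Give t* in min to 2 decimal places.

17.84 min

Optimal t* satisfies g'(t*) = g(t*)/(T + t*).
g'(t) = 0.73·99·t^-0.27. Setting 0.73·99·t^-0.27 = 99·t^0.73/(6.6+t) gives 0.73(6.6+t) = t, so 0.27·t = 0.73×6.6.
t* = 0.73×6.6/0.27 = 17.84 min.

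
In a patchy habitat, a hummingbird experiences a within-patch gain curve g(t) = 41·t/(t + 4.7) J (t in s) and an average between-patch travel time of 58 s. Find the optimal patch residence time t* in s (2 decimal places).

By the marginal value theorem, leave when the instantaneous gain rate g'(t) equals the habitat-wide average g(t)/(T + t).
g'(t) = 41·4.7/(t + 4.7)². Setting 41·4.7/(t+4.7)² = 41t/[(t+4.7)(58+t)] gives 4.7(58+t) = t(t+4.7), so t² = 4.7×58 = 272.6.
t* = √272.6 = 16.51 s.

16.51 s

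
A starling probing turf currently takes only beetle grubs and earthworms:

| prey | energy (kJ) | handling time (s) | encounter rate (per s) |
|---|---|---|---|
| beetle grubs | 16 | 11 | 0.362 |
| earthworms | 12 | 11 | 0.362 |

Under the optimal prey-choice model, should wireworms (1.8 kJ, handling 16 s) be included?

Intake rate on the current diet: R = (0.362×16 + 0.362×12) / (1 + 0.362×11 + 0.362×11) = 10.14/8.964 = 1.131 kJ/s.
wireworms: E/h = 1.8/16 = 0.1125 kJ/s.
Since 0.1125 < R, time spent handling wireworms is better spent searching.

No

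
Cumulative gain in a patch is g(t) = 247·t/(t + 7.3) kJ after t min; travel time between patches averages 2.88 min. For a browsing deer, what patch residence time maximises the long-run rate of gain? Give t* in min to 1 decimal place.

By the marginal value theorem, leave when the instantaneous gain rate g'(t) equals the habitat-wide average g(t)/(T + t).
g'(t) = 247·7.3/(t + 7.3)². Setting 247·7.3/(t+7.3)² = 247t/[(t+7.3)(2.88+t)] gives 7.3(2.88+t) = t(t+7.3), so t² = 7.3×2.88 = 21.02.
t* = √21.02 = 4.585 min.

4.6 min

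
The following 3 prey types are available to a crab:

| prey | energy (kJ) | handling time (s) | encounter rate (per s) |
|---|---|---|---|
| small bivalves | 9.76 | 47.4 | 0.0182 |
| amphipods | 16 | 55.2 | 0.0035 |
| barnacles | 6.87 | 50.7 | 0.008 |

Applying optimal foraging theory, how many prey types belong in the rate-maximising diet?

3

Profitabilities (E/h, kJ/s): amphipods 0.29, small bivalves 0.206, barnacles 0.136. Add prey in this order while the next type's profitability exceeds the intake rate on those already taken.
Rate on top 1: 0.04693. small bivalves: 0.206 > 0.04693 → include.
Rate on top 2: 0.1136. barnacles: 0.136 > 0.1136 → include.
Optimal diet: amphipods, small bivalves, barnacles — 3 of 3 types.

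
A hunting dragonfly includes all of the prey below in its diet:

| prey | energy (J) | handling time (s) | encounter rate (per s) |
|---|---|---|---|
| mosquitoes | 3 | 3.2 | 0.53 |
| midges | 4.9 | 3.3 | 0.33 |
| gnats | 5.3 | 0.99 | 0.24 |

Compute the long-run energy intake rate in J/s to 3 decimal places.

R = (0.53×3 + 0.33×4.9 + 0.24×5.3) / (1 + 0.53×3.2 + 0.33×3.3 + 0.24×0.99) = 4.479/4.023 = 1.113 J/s.

1.113 J/s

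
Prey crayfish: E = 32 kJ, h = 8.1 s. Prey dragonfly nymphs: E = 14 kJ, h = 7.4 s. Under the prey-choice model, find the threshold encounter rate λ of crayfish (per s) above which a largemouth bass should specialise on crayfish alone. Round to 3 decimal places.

The zero-one rule: include dragonfly nymphs iff E₂/h₂ > λE₁/(1+λh₁). Equality gives the switch point.
λE₁h₂ = E₂ + λE₂h₁ ⇒ λ = E₂/(E₁h₂ − E₂h₁) = 14/(236.8 − 113.4) = 0.1135 per s.

0.113 per s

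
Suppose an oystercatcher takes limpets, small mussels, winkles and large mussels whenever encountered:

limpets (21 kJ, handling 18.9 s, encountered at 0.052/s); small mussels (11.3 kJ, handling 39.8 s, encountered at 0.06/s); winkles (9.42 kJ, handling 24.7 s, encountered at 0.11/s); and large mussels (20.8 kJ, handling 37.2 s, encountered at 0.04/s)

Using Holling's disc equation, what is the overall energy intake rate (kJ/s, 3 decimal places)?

0.424 kJ/s

R = (0.052×21 + 0.06×11.3 + 0.11×9.42 + 0.04×20.8) / (1 + 0.052×18.9 + 0.06×39.8 + 0.11×24.7 + 0.04×37.2) = 3.638/8.576 = 0.4242 kJ/s.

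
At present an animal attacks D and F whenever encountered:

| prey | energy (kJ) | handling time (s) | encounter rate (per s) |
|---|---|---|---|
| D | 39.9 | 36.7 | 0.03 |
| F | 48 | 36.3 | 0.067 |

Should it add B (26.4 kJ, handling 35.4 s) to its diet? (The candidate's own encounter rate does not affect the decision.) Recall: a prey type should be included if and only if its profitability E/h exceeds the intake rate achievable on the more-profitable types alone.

No

Intake rate on the current diet: R = (0.03×39.9 + 0.067×48) / (1 + 0.03×36.7 + 0.067×36.3) = 4.413/4.533 = 0.9735 kJ/s.
Profitability of B: 26.4/35.4 = 0.7458 kJ/s.
Since 0.7458 < R, time spent handling B is better spent searching.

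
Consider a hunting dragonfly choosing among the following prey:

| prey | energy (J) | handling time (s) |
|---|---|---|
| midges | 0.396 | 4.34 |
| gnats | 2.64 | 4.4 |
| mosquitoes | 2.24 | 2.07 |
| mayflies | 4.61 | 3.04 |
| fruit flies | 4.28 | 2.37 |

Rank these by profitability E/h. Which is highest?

In descending order of E/h:
fruit flies: 4.28/2.37 = 1.81 J/s
mayflies: 4.61/3.04 = 1.52 J/s
mosquitoes: 2.24/2.07 = 1.08 J/s
gnats: 2.64/4.4 = 0.6 J/s
midges: 0.396/4.34 = 0.0912 J/s

fruit flies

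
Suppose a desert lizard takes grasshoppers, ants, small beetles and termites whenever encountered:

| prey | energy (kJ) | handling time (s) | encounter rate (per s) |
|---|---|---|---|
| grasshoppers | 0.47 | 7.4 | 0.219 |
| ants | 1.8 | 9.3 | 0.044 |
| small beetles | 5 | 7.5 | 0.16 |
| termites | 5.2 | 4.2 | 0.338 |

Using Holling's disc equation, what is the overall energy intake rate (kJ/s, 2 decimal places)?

0.48 kJ/s

Energy encountered per unit search time: 0.219×0.47 + 0.044×1.8 + 0.16×5 + 0.338×5.2 = 2.74 kJ/s.
Handling time per unit search time: 0.219×7.4 + 0.044×9.3 + 0.16×7.5 + 0.338×4.2 = 4.649.
Rate = 2.74/(1 + 4.649) = 0.485 kJ/s.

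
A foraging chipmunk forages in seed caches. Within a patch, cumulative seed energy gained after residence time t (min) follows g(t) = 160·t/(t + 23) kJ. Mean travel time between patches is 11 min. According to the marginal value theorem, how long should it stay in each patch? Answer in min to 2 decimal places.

15.91 min

Maximise g(t)/(T+t): set derivative to zero → g'(t)(T+t) = g(t).
g'(t) = 160·23/(t + 23)². Setting 160·23/(t+23)² = 160t/[(t+23)(11+t)] gives 23(11+t) = t(t+23), so t² = 23×11 = 253.
t* = √253 = 15.91 min.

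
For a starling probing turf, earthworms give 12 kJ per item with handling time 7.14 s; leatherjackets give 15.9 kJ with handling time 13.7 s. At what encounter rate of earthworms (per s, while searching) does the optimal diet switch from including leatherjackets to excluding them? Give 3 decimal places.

0.313 per s

At the threshold, the rate on earthworms alone equals the profitability of leatherjackets: λ·12/(1 + λ·7.14) = 15.9/13.7 = 1.161.
Rearranging, λ(12 − 1.161×7.14) = 1.161, so λ = 1.161/3.713 = 0.3125 per s.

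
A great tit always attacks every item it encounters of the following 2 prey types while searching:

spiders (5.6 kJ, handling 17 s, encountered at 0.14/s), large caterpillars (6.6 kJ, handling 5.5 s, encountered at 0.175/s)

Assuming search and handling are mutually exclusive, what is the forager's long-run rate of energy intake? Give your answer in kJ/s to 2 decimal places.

0.45 kJ/s

Energy encountered per unit search time: 0.14×5.6 + 0.175×6.6 = 1.939 kJ/s.
Handling time per unit search time: 0.14×17 + 0.175×5.5 = 3.343.
Rate = 1.939/(1 + 3.343) = 0.4465 kJ/s.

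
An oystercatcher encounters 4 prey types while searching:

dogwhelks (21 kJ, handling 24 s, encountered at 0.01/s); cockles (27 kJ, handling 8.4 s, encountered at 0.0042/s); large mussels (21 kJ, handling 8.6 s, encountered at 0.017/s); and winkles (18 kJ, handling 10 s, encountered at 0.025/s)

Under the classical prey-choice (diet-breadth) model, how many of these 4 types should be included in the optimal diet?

4

E/h in descending order: cockles 3.21, large mussels 2.44, winkles 1.8, dogwhelks 0.875 kJ/s. The optimal diet is the largest prefix of this list for which every included type satisfies E_i/h_i > R on the types above it.
Rate on top 1: 0.1095. large mussels: 2.44 > 0.1095 → include.
Rate on top 2: 0.3981. winkles: 1.8 > 0.3981 → include.
Rate on top 3: 0.643. dogwhelks: 0.875 > 0.643 → include.
Optimal diet: cockles, large mussels, winkles, dogwhelks — 4 of 4 types.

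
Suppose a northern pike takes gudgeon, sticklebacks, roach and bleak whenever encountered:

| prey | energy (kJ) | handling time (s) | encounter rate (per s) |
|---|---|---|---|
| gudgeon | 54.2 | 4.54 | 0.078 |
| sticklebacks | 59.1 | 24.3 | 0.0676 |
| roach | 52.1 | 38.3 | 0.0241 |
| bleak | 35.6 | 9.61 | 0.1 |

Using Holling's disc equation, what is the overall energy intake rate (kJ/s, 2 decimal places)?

R = Σλ_iE_i / (1 + Σλ_ih_i)
Numerator: 0.078×54.2 + 0.0676×59.1 + 0.0241×52.1 + 0.1×35.6 = 13.04
Denominator: 1 + 0.078×4.54 + 0.0676×24.3 + 0.0241×38.3 + 0.1×9.61 = 4.881
R = 13.04/4.881 = 2.671 kJ/s

2.67 kJ/s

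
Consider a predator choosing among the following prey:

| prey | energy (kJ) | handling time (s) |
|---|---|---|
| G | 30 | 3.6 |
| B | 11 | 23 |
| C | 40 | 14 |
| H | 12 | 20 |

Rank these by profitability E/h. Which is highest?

G

Profitability E/h (kJ/s): G = 30/3.6 = 8.33, B = 11/23 = 0.478, C = 40/14 = 2.86, H = 12/20 = 0.6.
Ranked: G > C > H > B.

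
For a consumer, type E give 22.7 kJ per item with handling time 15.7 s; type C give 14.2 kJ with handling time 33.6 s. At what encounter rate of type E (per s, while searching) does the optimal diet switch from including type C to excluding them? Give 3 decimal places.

Drop type C once their profitability E₂/h₂ falls below the rate achievable on type E alone: E₂/h₂ = λE₁/(1 + λh₁).
Solve for λ: λE₁h₂ = E₂(1 + λh₁) → λ(E₁h₂ − E₂h₁) = E₂ → λ = E₂/(E₁h₂ − E₂h₁).
λ = 14.2/(22.7×33.6 − 14.2×15.7) = 14.2/539.8 = 0.02631 per s.

0.026 per s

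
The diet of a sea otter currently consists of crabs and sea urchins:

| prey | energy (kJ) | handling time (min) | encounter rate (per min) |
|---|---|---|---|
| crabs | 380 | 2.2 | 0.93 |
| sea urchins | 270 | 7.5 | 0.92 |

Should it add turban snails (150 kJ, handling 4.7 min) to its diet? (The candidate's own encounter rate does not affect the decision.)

Intake rate on the current diet: R = (0.93×380 + 0.92×270) / (1 + 0.93×2.2 + 0.92×7.5) = 601.8/9.946 = 60.51 kJ/min.
turban snails: E/h = 150/4.7 = 31.91 kJ/min.
31.91 < 60.51, so adding turban snails would lower the average — exclude it.

No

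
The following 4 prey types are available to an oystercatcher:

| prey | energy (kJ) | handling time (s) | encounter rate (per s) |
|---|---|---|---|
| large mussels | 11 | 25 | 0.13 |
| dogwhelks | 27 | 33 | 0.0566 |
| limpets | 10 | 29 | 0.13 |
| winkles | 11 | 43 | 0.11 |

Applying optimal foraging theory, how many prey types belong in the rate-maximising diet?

E/h in descending order: dogwhelks 0.818, large mussels 0.44, limpets 0.345, winkles 0.256 kJ/s. The optimal diet is the largest prefix of this list for which every included type satisfies E_i/h_i > R on the types above it.
Rate on top 1: 0.5329. large mussels: 0.44 < 0.5329 → exclude; stop.
Optimal diet: dogwhelks — 1 of 4 types.

1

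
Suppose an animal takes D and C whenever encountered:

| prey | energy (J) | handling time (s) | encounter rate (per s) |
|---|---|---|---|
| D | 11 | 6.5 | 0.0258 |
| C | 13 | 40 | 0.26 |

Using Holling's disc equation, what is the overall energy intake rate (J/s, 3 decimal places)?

Energy encountered per unit search time: 0.0258×11 + 0.26×13 = 3.664 J/s.
Handling time per unit search time: 0.0258×6.5 + 0.26×40 = 10.57.
Rate = 3.664/(1 + 10.57) = 0.3167 J/s.

0.317 J/s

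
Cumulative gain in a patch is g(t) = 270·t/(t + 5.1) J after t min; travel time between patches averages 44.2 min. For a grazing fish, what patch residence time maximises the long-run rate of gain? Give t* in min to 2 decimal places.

Maximise g(t)/(T+t): set derivative to zero → g'(t)(T+t) = g(t).
g'(t) = 270·5.1/(t + 5.1)². Setting 270·5.1/(t+5.1)² = 270t/[(t+5.1)(44.2+t)] gives 5.1(44.2+t) = t(t+5.1), so t² = 5.1×44.2 = 225.4.
t* = √225.4 = 15.01 min.

15.01 min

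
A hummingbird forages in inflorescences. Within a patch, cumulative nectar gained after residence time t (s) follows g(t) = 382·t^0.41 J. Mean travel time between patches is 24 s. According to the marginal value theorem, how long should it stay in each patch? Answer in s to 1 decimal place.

By the marginal value theorem, leave when the instantaneous gain rate g'(t) equals the habitat-wide average g(t)/(T + t).
g'(t) = 0.41·382·t^-0.59. Setting 0.41·382·t^-0.59 = 382·t^0.41/(24+t) gives 0.41(24+t) = t, so 0.59·t = 0.41×24.
t* = 0.41×24/0.59 = 16.68 s.

16.7 s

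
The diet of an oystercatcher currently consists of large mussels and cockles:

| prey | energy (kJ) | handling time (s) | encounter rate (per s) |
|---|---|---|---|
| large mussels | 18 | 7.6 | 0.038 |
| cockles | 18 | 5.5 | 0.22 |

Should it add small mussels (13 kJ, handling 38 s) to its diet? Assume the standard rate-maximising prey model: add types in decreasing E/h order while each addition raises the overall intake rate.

No

On large mussels and cockles alone, R = ΣλE/(1+Σλh) = 4.644/2.499 = 1.858 kJ/s.
Profitability of small mussels: 13/38 = 0.3421 kJ/s.
0.3421 < 1.858, so adding small mussels would lower the average — exclude it.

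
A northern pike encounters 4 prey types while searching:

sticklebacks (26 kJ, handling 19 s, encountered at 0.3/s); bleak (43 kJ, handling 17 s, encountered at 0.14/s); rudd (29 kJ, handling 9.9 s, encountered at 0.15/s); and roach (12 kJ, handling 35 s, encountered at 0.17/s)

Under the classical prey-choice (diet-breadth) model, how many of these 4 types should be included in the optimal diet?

Rank by E/h (kJ/s): rudd 2.93, bleak 2.53, sticklebacks 1.37, roach 0.343. Include each in turn until the next type's E/h falls below the running intake rate.
Rate on top 1: 1.751. bleak: 2.53 > 1.751 → include.
Rate on top 2: 2.132. sticklebacks: 1.37 < 2.132 → exclude; stop.
Optimal diet: rudd, bleak — 2 of 4 types.

2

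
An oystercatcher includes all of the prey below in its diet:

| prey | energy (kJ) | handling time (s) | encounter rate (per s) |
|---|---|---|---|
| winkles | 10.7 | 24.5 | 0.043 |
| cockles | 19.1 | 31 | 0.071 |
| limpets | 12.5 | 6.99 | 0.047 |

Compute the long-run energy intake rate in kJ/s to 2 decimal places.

Energy encountered per unit search time: 0.043×10.7 + 0.071×19.1 + 0.047×12.5 = 2.404 kJ/s.
Handling time per unit search time: 0.043×24.5 + 0.071×31 + 0.047×6.99 = 3.583.
Rate = 2.404/(1 + 3.583) = 0.5245 kJ/s.

0.52 kJ/s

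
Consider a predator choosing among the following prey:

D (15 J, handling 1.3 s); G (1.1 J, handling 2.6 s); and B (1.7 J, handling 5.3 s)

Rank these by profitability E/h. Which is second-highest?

G

Profitability E/h (J/s): D = 15/1.3 = 11.5, G = 1.1/2.6 = 0.423, B = 1.7/5.3 = 0.321.
Ranked: D > G > B.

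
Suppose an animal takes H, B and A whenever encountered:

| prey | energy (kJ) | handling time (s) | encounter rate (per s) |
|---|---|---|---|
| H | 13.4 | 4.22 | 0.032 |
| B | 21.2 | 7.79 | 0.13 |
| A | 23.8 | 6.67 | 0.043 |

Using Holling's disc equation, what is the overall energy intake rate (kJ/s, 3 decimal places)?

Energy encountered per unit search time: 0.032×13.4 + 0.13×21.2 + 0.043×23.8 = 4.208 kJ/s.
Handling time per unit search time: 0.032×4.22 + 0.13×7.79 + 0.043×6.67 = 1.435.
Rate = 4.208/(1 + 1.435) = 1.729 kJ/s.

1.729 kJ/s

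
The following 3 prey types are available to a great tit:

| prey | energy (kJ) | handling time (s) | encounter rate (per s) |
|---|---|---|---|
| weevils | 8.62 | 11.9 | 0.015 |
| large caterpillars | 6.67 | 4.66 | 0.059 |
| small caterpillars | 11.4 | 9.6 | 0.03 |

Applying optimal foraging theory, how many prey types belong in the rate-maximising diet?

E/h in descending order: large caterpillars 1.43, small caterpillars 1.19, weevils 0.724 kJ/s. The optimal diet is the largest prefix of this list for which every included type satisfies E_i/h_i > R on the types above it.
Rate on top 1: 0.3087. small caterpillars: 1.19 > 0.3087 → include.
Rate on top 2: 0.4706. weevils: 0.724 > 0.4706 → include.
Optimal diet: large caterpillars, small caterpillars, weevils — 3 of 3 types.

3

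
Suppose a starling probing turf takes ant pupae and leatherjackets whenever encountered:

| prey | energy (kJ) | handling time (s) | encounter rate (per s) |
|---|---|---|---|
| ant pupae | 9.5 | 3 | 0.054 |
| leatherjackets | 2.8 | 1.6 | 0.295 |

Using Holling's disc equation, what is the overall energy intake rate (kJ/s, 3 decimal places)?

R = Σλ_iE_i / (1 + Σλ_ih_i)
Numerator: 0.054×9.5 + 0.295×2.8 = 1.339
Denominator: 1 + 0.054×3 + 0.295×1.6 = 1.634
R = 1.339/1.634 = 0.8195 kJ/s

0.819 kJ/s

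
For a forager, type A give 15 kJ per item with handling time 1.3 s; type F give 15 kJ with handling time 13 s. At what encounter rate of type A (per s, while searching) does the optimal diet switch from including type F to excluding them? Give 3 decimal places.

0.085 per s

Drop type F once their profitability E₂/h₂ falls below the rate achievable on type A alone: E₂/h₂ = λE₁/(1 + λh₁).
Solve for λ: λE₁h₂ = E₂(1 + λh₁) → λ(E₁h₂ − E₂h₁) = E₂ → λ = E₂/(E₁h₂ − E₂h₁).
λ = 15/(15×13 − 15×1.3) = 15/175.5 = 0.08547 per s.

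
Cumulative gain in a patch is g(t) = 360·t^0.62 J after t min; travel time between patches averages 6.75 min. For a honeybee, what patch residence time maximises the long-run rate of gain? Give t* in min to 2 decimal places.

11.01 min

Optimal t* satisfies g'(t*) = g(t*)/(T + t*).
g'(t) = 0.62·360·t^-0.38. Setting 0.62·360·t^-0.38 = 360·t^0.62/(6.75+t) gives 0.62(6.75+t) = t, so 0.38·t = 0.62×6.75.
t* = 0.62×6.75/0.38 = 11.01 min.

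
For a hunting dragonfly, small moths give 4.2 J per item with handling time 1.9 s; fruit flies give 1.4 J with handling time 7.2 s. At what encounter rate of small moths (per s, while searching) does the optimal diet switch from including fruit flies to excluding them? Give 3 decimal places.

0.051 per s

Drop fruit flies once their profitability E₂/h₂ falls below the rate achievable on small moths alone: E₂/h₂ = λE₁/(1 + λh₁).
Solve for λ: λE₁h₂ = E₂(1 + λh₁) → λ(E₁h₂ − E₂h₁) = E₂ → λ = E₂/(E₁h₂ − E₂h₁).
λ = 1.4/(4.2×7.2 − 1.4×1.9) = 1.4/27.58 = 0.05076 per s.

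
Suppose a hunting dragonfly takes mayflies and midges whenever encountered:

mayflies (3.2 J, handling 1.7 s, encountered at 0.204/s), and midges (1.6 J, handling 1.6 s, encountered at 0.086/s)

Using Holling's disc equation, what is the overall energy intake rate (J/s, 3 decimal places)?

R = Σλ_iE_i / (1 + Σλ_ih_i)
Numerator: 0.204×3.2 + 0.086×1.6 = 0.7904
Denominator: 1 + 0.204×1.7 + 0.086×1.6 = 1.484
R = 0.7904/1.484 = 0.5325 J/s

0.532 J/s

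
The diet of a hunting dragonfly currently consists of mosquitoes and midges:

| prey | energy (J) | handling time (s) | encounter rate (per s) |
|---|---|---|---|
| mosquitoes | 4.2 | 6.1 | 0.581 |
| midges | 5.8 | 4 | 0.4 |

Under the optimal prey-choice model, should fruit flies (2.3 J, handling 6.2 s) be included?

No

Current rate: (0.581×4.2 + 0.4×5.8)/(1 + 0.581×6.1 + 0.4×4) = 0.7748 J/s.
Profitability of fruit flies: 2.3/6.2 = 0.371 J/s.
Since 0.371 < R, time spent handling fruit flies is better spent searching.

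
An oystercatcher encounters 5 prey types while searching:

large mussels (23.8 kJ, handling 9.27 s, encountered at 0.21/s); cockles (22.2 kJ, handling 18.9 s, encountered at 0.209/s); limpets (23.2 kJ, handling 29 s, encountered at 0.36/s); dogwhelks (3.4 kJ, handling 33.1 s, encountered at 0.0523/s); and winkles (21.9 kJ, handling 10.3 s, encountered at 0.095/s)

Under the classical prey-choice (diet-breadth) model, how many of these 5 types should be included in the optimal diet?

2

Rank by E/h (kJ/s): large mussels 2.57, winkles 2.13, cockles 1.17, limpets 0.8, dogwhelks 0.103. Include each in turn until the next type's E/h falls below the running intake rate.
Rate on top 1: 1.696. winkles: 2.13 > 1.696 → include.
Rate on top 2: 1.803. cockles: 1.17 < 1.803 → exclude; stop.
Optimal diet: large mussels, winkles — 2 of 5 types.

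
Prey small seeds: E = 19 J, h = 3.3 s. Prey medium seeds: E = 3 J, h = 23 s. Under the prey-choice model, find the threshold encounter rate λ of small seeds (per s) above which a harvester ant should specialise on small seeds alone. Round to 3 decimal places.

0.007 per s

Drop medium seeds once their profitability E₂/h₂ falls below the rate achievable on small seeds alone: E₂/h₂ = λE₁/(1 + λh₁).
Solve for λ: λE₁h₂ = E₂(1 + λh₁) → λ(E₁h₂ − E₂h₁) = E₂ → λ = E₂/(E₁h₂ − E₂h₁).
λ = 3/(19×23 − 3×3.3) = 3/427.1 = 0.007024 per s.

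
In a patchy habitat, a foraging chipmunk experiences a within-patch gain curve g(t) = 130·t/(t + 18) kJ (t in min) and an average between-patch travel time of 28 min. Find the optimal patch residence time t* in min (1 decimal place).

Maximise g(t)/(T+t): set derivative to zero → g'(t)(T+t) = g(t).
g'(t) = 130·18/(t + 18)². Setting 130·18/(t+18)² = 130t/[(t+18)(28+t)] gives 18(28+t) = t(t+18), so t² = 18×28 = 504.
t* = √504 = 22.45 min.

22.4 min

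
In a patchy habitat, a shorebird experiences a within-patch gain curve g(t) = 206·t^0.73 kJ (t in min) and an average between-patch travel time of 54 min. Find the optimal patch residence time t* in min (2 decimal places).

146.00 min

By the marginal value theorem, leave when the instantaneous gain rate g'(t) equals the habitat-wide average g(t)/(T + t).
g'(t) = 0.73·206·t^-0.27. Setting 0.73·206·t^-0.27 = 206·t^0.73/(54+t) gives 0.73(54+t) = t, so 0.27·t = 0.73×54.
t* = 0.73×54/0.27 = 146 min.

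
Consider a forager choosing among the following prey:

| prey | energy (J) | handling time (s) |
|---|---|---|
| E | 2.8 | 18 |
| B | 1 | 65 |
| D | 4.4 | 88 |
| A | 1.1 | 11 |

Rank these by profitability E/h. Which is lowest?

Profitability E/h (J/s): E = 2.8/18 = 0.156, B = 1/65 = 0.0154, D = 4.4/88 = 0.05, A = 1.1/11 = 0.1.
Ranked: E > A > D > B.

B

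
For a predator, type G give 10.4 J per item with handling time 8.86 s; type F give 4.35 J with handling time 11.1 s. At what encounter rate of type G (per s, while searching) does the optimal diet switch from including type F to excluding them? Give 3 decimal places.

0.057 per s

At the threshold, the rate on type G alone equals the profitability of type F: λ·10.4/(1 + λ·8.86) = 4.35/11.1 = 0.3919.
Rearranging, λ(10.4 − 0.3919×8.86) = 0.3919, so λ = 0.3919/6.928 = 0.05657 per s.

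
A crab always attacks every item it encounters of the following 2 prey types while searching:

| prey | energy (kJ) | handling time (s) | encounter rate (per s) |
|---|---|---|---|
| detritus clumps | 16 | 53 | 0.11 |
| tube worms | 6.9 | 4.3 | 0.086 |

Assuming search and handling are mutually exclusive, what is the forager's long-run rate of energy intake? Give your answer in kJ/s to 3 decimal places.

0.327 kJ/s

Energy encountered per unit search time: 0.11×16 + 0.086×6.9 = 2.353 kJ/s.
Handling time per unit search time: 0.11×53 + 0.086×4.3 = 6.2.
Rate = 2.353/(1 + 6.2) = 0.3269 kJ/s.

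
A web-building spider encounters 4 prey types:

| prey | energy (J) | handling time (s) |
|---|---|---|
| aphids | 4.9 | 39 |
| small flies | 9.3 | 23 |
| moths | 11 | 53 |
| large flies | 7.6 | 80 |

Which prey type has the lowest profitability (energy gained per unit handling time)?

large flies

In descending order of E/h:
small flies: 9.3/23 = 0.404 J/s
moths: 11/53 = 0.208 J/s
aphids: 4.9/39 = 0.126 J/s
large flies: 7.6/80 = 0.095 J/s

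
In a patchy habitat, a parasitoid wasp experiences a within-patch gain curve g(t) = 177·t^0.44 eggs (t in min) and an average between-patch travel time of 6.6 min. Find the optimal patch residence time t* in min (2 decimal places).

5.19 min

Optimal t* satisfies g'(t*) = g(t*)/(T + t*).
g'(t) = 0.44·177·t^-0.56. Setting 0.44·177·t^-0.56 = 177·t^0.44/(6.6+t) gives 0.44(6.6+t) = t, so 0.56·t = 0.44×6.6.
t* = 0.44×6.6/0.56 = 5.186 min.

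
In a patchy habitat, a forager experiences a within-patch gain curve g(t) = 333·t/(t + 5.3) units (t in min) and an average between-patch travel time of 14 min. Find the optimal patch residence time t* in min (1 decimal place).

Maximise g(t)/(T+t): set derivative to zero → g'(t)(T+t) = g(t).
g'(t) = 333·5.3/(t + 5.3)². Setting 333·5.3/(t+5.3)² = 333t/[(t+5.3)(14+t)] gives 5.3(14+t) = t(t+5.3), so t² = 5.3×14 = 74.2.
t* = √74.2 = 8.614 min.

8.6 min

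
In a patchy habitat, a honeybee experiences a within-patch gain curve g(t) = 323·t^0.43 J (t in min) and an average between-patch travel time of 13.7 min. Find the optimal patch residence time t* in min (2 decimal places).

Maximise g(t)/(T+t): set derivative to zero → g'(t)(T+t) = g(t).
g'(t) = 0.43·323·t^-0.57. Setting 0.43·323·t^-0.57 = 323·t^0.43/(13.7+t) gives 0.43(13.7+t) = t, so 0.57·t = 0.43×13.7.
t* = 0.43×13.7/0.57 = 10.34 min.

10.34 min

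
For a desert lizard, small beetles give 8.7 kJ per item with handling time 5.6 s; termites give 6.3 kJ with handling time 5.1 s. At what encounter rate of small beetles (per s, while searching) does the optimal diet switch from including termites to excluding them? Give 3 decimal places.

The zero-one rule: include termites iff E₂/h₂ > λE₁/(1+λh₁). Equality gives the switch point.
λE₁h₂ = E₂ + λE₂h₁ ⇒ λ = E₂/(E₁h₂ − E₂h₁) = 6.3/(44.37 − 35.28) = 0.6931 per s.

0.693 per s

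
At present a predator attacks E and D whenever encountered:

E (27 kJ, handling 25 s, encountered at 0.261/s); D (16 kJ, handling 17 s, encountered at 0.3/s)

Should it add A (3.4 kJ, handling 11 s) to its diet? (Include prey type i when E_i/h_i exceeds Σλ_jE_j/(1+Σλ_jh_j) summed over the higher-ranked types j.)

No

On E and D alone, R = ΣλE/(1+Σλh) = 11.85/12.62 = 0.9384 kJ/s.
A: E/h = 3.4/11 = 0.3091 kJ/s.
0.3091 < 0.9384, so adding A would lower the average — exclude it.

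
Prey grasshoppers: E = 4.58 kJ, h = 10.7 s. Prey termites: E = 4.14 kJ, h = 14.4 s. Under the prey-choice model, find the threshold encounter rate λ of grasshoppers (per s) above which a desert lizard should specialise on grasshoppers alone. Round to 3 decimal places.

0.191 per s

Drop termites once their profitability E₂/h₂ falls below the rate achievable on grasshoppers alone: E₂/h₂ = λE₁/(1 + λh₁).
Solve for λ: λE₁h₂ = E₂(1 + λh₁) → λ(E₁h₂ − E₂h₁) = E₂ → λ = E₂/(E₁h₂ − E₂h₁).
λ = 4.14/(4.58×14.4 − 4.14×10.7) = 4.14/21.65 = 0.1912 per s.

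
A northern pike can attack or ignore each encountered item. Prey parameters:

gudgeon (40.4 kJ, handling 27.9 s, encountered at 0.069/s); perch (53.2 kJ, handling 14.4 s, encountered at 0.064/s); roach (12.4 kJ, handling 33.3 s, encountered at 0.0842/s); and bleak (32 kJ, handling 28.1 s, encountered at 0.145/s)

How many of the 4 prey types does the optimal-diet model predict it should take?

Profitabilities (E/h, kJ/s): perch 3.69, gudgeon 1.45, bleak 1.14, roach 0.372. Add prey in this order while the next type's profitability exceeds the intake rate on those already taken.
Rate on top 1: 1.772. gudgeon: 1.45 < 1.772 → exclude; stop.
Optimal diet: perch — 1 of 4 types.

1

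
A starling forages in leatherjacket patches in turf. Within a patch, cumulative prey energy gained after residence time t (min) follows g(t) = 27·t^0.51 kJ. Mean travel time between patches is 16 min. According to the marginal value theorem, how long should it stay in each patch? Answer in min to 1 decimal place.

16.7 min

Maximise g(t)/(T+t): set derivative to zero → g'(t)(T+t) = g(t).
g'(t) = 0.51·27·t^-0.49. Setting 0.51·27·t^-0.49 = 27·t^0.51/(16+t) gives 0.51(16+t) = t, so 0.49·t = 0.51×16.
t* = 0.51×16/0.49 = 16.65 min.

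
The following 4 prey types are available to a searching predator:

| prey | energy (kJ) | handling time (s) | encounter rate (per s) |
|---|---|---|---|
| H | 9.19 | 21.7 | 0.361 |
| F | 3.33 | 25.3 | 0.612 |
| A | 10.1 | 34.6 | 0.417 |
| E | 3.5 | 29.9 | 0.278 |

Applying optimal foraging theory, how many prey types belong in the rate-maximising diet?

E/h in descending order: H 0.424, A 0.292, F 0.132, E 0.117 kJ/s. The optimal diet is the largest prefix of this list for which every included type satisfies E_i/h_i > R on the types above it.
Rate on top 1: 0.3756. A: 0.292 < 0.3756 → exclude; stop.
Optimal diet: H — 1 of 4 types.

1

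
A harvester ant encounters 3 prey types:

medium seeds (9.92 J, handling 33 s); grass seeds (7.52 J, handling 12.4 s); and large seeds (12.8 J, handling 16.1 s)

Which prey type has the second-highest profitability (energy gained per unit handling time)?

In descending order of E/h:
large seeds: 12.8/16.1 = 0.795 J/s
grass seeds: 7.52/12.4 = 0.606 J/s
medium seeds: 9.92/33 = 0.301 J/s

grass seeds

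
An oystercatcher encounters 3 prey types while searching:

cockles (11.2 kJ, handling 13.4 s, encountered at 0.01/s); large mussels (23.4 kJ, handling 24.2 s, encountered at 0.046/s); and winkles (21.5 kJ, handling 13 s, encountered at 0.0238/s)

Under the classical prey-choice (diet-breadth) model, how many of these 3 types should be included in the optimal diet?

Rank by E/h (kJ/s): winkles 1.65, large mussels 0.967, cockles 0.836. Include each in turn until the next type's E/h falls below the running intake rate.
Rate on top 1: 0.3908. large mussels: 0.967 > 0.3908 → include.
Rate on top 2: 0.6555. cockles: 0.836 > 0.6555 → include.
Optimal diet: winkles, large mussels, cockles — 3 of 3 types.

3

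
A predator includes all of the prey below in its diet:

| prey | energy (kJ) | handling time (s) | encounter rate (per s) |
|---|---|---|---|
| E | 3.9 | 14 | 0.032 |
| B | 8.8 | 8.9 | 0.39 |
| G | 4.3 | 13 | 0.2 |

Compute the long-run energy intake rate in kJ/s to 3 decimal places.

R = Σλ_iE_i / (1 + Σλ_ih_i)
Numerator: 0.032×3.9 + 0.39×8.8 + 0.2×4.3 = 4.417
Denominator: 1 + 0.032×14 + 0.39×8.9 + 0.2×13 = 7.519
R = 4.417/7.519 = 0.5874 kJ/s

0.587 kJ/s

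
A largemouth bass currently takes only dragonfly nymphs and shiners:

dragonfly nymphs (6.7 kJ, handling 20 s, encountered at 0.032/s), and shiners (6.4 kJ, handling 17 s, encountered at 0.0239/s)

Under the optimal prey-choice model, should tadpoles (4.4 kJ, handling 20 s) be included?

Intake rate on the current diet: R = (0.032×6.7 + 0.0239×6.4) / (1 + 0.032×20 + 0.0239×17) = 0.3674/2.046 = 0.1795 kJ/s.
tadpoles: E/h = 4.4/20 = 0.22 kJ/s.
0.22 > 0.1795, so adding tadpoles raises the average — include it.

Yes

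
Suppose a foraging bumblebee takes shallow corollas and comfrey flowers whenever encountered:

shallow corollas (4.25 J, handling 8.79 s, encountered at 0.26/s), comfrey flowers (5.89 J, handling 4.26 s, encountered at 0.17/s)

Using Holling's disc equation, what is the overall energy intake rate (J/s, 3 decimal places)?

0.525 J/s

Energy encountered per unit search time: 0.26×4.25 + 0.17×5.89 = 2.106 J/s.
Handling time per unit search time: 0.26×8.79 + 0.17×4.26 = 3.01.
Rate = 2.106/(1 + 3.01) = 0.5253 J/s.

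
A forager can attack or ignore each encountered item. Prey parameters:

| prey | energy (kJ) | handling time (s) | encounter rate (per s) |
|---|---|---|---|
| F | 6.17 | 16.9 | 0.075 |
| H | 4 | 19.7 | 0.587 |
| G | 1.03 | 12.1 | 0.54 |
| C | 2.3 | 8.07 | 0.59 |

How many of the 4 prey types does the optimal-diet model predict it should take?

2

E/h in descending order: F 0.365, C 0.285, H 0.203, G 0.0851 kJ/s. The optimal diet is the largest prefix of this list for which every included type satisfies E_i/h_i > R on the types above it.
Rate on top 1: 0.2041. C: 0.285 > 0.2041 → include.
Rate on top 2: 0.2589. H: 0.203 < 0.2589 → exclude; stop.
Optimal diet: F, C — 2 of 4 types.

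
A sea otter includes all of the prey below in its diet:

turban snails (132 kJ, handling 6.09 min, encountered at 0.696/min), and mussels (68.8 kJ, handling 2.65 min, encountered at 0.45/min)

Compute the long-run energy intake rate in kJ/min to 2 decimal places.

Energy encountered per unit search time: 0.696×132 + 0.45×68.8 = 122.8 kJ/min.
Handling time per unit search time: 0.696×6.09 + 0.45×2.65 = 5.431.
Rate = 122.8/(1 + 5.431) = 19.1 kJ/min.

19.10 kJ/min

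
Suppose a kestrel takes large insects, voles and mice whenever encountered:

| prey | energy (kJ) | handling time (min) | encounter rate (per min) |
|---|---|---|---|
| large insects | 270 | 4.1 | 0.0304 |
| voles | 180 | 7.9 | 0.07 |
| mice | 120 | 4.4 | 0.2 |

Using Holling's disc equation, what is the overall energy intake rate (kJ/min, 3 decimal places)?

17.519 kJ/min

R = Σλ_iE_i / (1 + Σλ_ih_i)
Numerator: 0.0304×270 + 0.07×180 + 0.2×120 = 44.81
Denominator: 1 + 0.0304×4.1 + 0.07×7.9 + 0.2×4.4 = 2.558
R = 44.81/2.558 = 17.52 kJ/min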